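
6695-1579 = 5116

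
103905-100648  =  3257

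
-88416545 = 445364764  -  533781309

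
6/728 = 3/364 = 0.01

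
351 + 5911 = 6262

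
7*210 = 1470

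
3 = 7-4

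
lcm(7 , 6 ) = 42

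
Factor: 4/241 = 2^2*241^( -1) 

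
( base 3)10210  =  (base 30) 3c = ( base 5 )402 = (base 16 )66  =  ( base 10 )102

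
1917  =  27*71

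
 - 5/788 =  - 1 +783/788 = - 0.01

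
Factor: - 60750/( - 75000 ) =2^( - 2 )*3^4*5^(-2) = 81/100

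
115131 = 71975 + 43156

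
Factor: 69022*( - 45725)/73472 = -1578015475/36736 = -2^ (  -  7)*5^2*7^( - 1)*31^1*41^( - 1)*59^1* 34511^1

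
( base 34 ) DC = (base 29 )FJ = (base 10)454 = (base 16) 1C6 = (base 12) 31a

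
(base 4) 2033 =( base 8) 217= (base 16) 8f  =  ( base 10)143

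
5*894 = 4470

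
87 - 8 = 79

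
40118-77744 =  - 37626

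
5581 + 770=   6351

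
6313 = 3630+2683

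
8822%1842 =1454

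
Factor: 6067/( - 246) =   -  2^(-1)*3^(  -  1 ) * 41^ ( -1)*6067^1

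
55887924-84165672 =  - 28277748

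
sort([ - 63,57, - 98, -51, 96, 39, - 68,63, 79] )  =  [ - 98, - 68, - 63, - 51,39,  57, 63, 79, 96] 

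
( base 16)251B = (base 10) 9499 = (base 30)AGJ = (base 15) 2c34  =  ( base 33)8NS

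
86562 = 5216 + 81346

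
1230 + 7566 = 8796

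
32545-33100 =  - 555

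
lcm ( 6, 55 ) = 330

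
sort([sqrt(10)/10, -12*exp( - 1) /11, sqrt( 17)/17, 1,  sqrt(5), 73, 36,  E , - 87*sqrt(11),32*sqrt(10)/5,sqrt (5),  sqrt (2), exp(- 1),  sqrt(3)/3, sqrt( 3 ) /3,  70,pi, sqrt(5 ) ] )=[ - 87*sqrt( 11 ), - 12*exp( - 1 ) /11,sqrt(17) /17,sqrt( 10) /10,exp( - 1),sqrt(3) /3, sqrt(3)/3, 1, sqrt( 2), sqrt(5), sqrt( 5 ), sqrt(5),  E,  pi , 32*sqrt(10)/5 , 36,70, 73]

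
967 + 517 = 1484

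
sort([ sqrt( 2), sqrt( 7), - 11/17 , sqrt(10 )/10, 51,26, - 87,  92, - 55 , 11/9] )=[ - 87, - 55,-11/17,sqrt ( 10)/10,11/9, sqrt (2 ), sqrt( 7 ),26 , 51, 92 ] 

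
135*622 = 83970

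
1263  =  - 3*( - 421 ) 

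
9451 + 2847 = 12298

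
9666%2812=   1230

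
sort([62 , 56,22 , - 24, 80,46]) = [ - 24, 22 , 46, 56,62, 80 ] 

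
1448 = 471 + 977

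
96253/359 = 96253/359=268.11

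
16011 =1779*9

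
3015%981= 72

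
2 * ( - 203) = -406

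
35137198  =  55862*629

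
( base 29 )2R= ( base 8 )125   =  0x55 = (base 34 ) 2h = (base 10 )85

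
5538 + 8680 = 14218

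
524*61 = 31964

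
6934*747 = 5179698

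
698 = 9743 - 9045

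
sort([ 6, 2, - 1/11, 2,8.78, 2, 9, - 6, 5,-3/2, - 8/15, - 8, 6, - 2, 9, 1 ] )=[ - 8, - 6,-2, - 3/2 ,-8/15, -1/11, 1, 2, 2,2, 5,6,  6,8.78, 9, 9 ]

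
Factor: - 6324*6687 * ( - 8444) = 2^4 * 3^3 * 17^1*31^1 * 743^1 * 2111^1 = 357084837072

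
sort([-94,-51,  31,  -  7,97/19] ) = [  -  94, -51, -7, 97/19, 31 ]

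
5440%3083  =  2357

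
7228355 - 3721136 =3507219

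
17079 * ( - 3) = - 51237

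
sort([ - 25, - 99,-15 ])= [ - 99,  -  25, - 15] 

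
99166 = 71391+27775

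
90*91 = 8190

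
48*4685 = 224880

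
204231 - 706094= - 501863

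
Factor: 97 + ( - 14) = 83^1  =  83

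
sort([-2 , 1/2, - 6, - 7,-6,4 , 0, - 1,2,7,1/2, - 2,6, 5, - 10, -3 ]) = [-10, -7, - 6,-6, -3, -2 ,-2, - 1, 0,  1/2,1/2,2,4,  5,6,7]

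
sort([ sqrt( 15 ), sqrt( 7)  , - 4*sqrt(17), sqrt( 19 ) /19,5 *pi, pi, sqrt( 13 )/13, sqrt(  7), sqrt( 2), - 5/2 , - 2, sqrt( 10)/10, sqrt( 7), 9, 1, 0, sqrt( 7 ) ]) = [ - 4*sqrt ( 17 ), - 5/2, - 2, 0, sqrt( 19 ) /19,sqrt( 13 ) /13,  sqrt(10 ) /10, 1, sqrt( 2), sqrt(7 ),sqrt( 7),sqrt( 7),  sqrt( 7),pi, sqrt(15), 9,5*pi]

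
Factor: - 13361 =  - 31^1*431^1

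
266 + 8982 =9248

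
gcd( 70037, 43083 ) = 1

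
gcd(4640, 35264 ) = 928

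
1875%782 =311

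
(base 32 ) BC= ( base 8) 554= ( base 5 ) 2424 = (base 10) 364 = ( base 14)1c0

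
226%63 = 37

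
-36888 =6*(-6148 )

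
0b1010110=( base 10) 86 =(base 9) 105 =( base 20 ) 46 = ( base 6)222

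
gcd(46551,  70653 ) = 3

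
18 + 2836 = 2854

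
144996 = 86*1686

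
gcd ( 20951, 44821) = 7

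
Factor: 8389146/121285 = 2^1 *3^1*5^(  -  1 )*19^1*127^ (  -  1)*191^( - 1 )*73589^1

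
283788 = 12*23649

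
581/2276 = 581/2276= 0.26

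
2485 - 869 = 1616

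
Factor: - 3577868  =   - 2^2*7^1 *127781^1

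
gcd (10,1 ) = 1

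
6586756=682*9658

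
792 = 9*88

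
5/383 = 5/383 = 0.01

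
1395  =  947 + 448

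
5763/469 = 12 + 135/469=12.29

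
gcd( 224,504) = 56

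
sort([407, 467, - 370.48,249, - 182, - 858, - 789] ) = [ - 858, - 789, - 370.48,-182,249, 407,467 ] 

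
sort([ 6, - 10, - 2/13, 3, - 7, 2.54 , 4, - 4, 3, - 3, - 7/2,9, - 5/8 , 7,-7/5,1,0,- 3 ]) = [ - 10, - 7, - 4, - 7/2, - 3, - 3, - 7/5,-5/8, - 2/13, 0,1, 2.54, 3, 3,  4,6 , 7, 9 ]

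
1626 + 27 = 1653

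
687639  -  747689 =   -  60050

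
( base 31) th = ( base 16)394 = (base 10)916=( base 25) 1bg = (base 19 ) 2a4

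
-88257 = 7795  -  96052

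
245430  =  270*909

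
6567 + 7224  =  13791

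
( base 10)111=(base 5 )421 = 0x6F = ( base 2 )1101111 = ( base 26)47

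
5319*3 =15957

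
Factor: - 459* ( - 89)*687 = 3^4*17^1*89^1*229^1 = 28064637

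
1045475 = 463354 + 582121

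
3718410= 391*9510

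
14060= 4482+9578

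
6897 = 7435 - 538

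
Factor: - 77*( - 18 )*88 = 2^4 * 3^2*7^1*11^2 = 121968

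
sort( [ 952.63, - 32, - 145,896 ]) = [ - 145, - 32,896,952.63]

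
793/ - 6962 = -793/6962 = - 0.11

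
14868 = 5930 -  - 8938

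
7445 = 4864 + 2581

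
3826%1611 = 604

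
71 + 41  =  112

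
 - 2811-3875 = - 6686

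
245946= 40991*6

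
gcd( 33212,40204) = 1748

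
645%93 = 87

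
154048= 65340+88708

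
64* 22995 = 1471680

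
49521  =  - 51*( -971)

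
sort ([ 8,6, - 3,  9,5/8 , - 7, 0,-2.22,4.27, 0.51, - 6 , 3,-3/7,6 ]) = [-7, - 6 , -3,-2.22,-3/7, 0,0.51,  5/8, 3,4.27,6, 6, 8 , 9 ]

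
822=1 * 822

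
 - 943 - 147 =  - 1090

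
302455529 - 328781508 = -26325979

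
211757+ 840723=1052480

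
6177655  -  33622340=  - 27444685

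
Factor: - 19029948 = -2^2*3^1*7^1*226547^1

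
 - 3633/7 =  - 519   =  -  519.00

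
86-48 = 38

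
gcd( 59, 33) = 1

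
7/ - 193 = - 7/193 = -0.04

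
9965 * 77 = 767305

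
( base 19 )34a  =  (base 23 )24J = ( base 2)10010010001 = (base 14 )5D7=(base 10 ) 1169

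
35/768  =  35/768 = 0.05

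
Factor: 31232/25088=7^( - 2)*61^1   =  61/49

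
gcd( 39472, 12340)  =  4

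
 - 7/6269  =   - 7/6269 = - 0.00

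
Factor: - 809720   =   - 2^3  *  5^1*31^1*653^1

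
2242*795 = 1782390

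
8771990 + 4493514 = 13265504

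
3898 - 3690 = 208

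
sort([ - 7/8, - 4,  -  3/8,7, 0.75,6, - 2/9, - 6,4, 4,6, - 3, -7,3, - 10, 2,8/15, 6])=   [ - 10 , - 7, - 6, - 4, - 3 , - 7/8, - 3/8, - 2/9, 8/15,0.75,2,3,  4,4,6, 6,6,7] 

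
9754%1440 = 1114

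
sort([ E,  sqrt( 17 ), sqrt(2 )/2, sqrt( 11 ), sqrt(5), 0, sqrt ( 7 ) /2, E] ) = [0, sqrt (2 ) /2, sqrt(7 )/2, sqrt(5), E, E, sqrt(11 ), sqrt (17 ) ]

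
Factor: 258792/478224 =2^(-1)*  3^( - 5)*263^1 = 263/486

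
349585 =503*695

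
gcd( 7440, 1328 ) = 16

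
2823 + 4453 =7276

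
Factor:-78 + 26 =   -  52 = - 2^2 * 13^1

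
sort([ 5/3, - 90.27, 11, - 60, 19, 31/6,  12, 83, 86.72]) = [ -90.27, - 60, 5/3, 31/6, 11, 12, 19,83, 86.72]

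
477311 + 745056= 1222367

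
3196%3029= 167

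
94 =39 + 55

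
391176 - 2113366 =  - 1722190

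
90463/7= 12923 + 2/7 = 12923.29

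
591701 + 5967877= 6559578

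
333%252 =81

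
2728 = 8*341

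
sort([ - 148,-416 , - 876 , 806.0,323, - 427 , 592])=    [ - 876, - 427, - 416, - 148 , 323,592 , 806.0]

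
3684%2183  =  1501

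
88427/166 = 88427/166 = 532.69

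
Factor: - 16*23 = - 2^4 * 23^1 =- 368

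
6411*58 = 371838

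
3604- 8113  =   - 4509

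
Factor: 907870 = 2^1*5^1 * 90787^1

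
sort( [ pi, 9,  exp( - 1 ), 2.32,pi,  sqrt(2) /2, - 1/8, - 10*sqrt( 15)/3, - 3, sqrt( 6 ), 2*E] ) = [ - 10*sqrt( 15) /3, - 3, - 1/8, exp( - 1) , sqrt( 2 ) /2,  2.32, sqrt(6 ), pi,pi, 2*E, 9]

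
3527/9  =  391 + 8/9 = 391.89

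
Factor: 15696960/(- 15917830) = -2^5 * 3^1 * 83^1 * 197^1*1591783^(  -  1) = - 1569696/1591783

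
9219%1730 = 569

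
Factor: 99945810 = 2^1*3^2*5^1*23^1*53^1*911^1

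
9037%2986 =79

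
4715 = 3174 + 1541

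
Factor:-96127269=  - 3^1*7^2*653927^1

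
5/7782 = 5/7782  =  0.00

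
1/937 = 1/937 = 0.00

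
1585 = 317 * 5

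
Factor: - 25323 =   -  3^1*23^1 *367^1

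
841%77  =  71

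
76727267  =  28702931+48024336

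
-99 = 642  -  741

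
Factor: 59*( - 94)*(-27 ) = 149742=   2^1*3^3*47^1*59^1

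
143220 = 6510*22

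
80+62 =142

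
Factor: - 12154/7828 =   -  2^(-1) * 19^(  -  1)*59^1 = -59/38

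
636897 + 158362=795259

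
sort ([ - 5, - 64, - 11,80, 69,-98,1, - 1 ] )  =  [ - 98, - 64 ,-11, - 5, - 1,1  ,  69,80 ] 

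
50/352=25/176 = 0.14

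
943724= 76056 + 867668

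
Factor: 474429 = 3^1*158143^1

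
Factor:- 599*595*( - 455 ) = 162164275  =  5^2*7^2*13^1*17^1 *599^1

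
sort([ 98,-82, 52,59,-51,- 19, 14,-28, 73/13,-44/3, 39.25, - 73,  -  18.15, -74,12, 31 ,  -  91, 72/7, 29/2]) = [ - 91, - 82, - 74, - 73,- 51, - 28 ,  -  19, - 18.15,- 44/3,73/13, 72/7, 12, 14, 29/2, 31, 39.25, 52, 59, 98]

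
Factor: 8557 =43^1*199^1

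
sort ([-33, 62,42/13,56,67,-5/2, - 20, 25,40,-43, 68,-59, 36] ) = [-59,-43, - 33,-20, - 5/2, 42/13, 25,36,40,56, 62, 67, 68 ]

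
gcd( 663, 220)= 1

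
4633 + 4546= 9179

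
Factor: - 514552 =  - 2^3*64319^1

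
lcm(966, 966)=966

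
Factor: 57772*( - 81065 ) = - 4683287180 =- 2^2*5^1*11^1*13^1*31^1*101^1 *523^1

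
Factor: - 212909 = -212909^1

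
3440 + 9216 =12656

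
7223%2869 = 1485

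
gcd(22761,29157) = 3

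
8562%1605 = 537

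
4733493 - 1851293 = 2882200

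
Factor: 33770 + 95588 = 129358= 2^1*64679^1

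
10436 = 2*5218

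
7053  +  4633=11686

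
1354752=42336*32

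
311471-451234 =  - 139763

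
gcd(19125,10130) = 5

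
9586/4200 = 4793/2100 = 2.28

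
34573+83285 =117858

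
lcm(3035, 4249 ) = 21245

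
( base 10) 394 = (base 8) 612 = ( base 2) 110001010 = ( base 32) CA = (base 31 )CM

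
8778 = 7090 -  - 1688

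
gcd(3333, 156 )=3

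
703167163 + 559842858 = 1263010021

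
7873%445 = 308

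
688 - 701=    - 13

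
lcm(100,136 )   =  3400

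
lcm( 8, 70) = 280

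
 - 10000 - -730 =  - 9270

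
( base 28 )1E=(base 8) 52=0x2A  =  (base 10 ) 42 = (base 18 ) 26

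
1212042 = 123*9854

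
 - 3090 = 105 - 3195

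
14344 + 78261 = 92605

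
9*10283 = 92547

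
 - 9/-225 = 1/25= 0.04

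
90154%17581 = 2249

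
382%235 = 147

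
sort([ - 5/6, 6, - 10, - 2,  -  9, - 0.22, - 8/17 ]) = [ - 10, - 9,- 2,-5/6,  -  8/17, - 0.22,6 ] 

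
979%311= 46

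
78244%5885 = 1739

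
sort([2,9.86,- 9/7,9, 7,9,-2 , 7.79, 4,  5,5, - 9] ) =[ - 9, - 2, - 9/7, 2,  4, 5 , 5,7,7.79,  9,9, 9.86] 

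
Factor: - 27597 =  - 3^1*9199^1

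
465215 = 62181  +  403034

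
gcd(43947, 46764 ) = 9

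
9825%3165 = 330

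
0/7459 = 0= 0.00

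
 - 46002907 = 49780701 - 95783608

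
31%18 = 13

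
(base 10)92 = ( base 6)232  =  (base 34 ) 2O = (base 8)134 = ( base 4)1130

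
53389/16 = 53389/16 = 3336.81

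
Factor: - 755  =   - 5^1*151^1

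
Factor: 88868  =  2^2*13^1*1709^1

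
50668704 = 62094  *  816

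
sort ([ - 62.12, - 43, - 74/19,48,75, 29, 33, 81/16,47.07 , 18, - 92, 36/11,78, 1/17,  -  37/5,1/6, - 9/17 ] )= [  -  92, -62.12, - 43, - 37/5,-74/19,-9/17, 1/17,1/6,  36/11, 81/16,18 , 29,  33, 47.07,48 , 75,78 ]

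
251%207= 44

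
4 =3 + 1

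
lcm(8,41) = 328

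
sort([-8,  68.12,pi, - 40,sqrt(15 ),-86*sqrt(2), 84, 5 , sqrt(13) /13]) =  [ - 86 * sqrt( 2 ), - 40,-8 , sqrt( 13 )/13,  pi, sqrt( 15),5, 68.12,84 ]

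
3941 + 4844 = 8785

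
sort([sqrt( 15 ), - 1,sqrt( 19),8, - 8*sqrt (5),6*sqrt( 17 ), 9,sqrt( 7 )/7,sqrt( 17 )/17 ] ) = [ - 8*sqrt(5), - 1,sqrt( 17 )/17,sqrt( 7)/7,sqrt( 15 ), sqrt( 19 ) , 8 , 9,  6*sqrt(17)] 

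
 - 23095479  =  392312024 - 415407503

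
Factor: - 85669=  - 85669^1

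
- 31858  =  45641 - 77499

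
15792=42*376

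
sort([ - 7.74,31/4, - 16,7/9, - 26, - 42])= [ - 42, - 26 ,- 16, - 7.74,7/9,31/4]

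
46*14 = 644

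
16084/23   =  699 + 7/23 = 699.30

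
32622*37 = 1207014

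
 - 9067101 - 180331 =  - 9247432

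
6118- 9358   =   - 3240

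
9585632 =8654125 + 931507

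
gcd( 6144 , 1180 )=4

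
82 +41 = 123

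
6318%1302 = 1110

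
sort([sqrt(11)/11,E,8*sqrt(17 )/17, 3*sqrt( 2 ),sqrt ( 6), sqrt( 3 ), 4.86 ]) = [ sqrt(11)/11, sqrt( 3) , 8*sqrt (17 ) /17, sqrt( 6), E, 3 * sqrt( 2 ), 4.86]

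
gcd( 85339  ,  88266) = 1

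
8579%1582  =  669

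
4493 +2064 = 6557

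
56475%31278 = 25197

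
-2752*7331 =-20174912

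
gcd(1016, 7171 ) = 1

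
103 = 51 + 52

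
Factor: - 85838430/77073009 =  - 50110/44993 = - 2^1*5^1 *13^( - 1) * 3461^( - 1)*5011^1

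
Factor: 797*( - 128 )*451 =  - 2^7*11^1 *41^1*797^1 = -46009216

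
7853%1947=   65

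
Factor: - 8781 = -3^1 * 2927^1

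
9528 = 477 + 9051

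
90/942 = 15/157 = 0.10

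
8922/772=4461/386= 11.56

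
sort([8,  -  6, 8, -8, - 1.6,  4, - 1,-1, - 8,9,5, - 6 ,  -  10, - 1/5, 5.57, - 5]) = [-10,-8, - 8, - 6, - 6 , - 5, - 1.6, - 1, - 1, - 1/5,4, 5,5.57, 8,  8 , 9 ]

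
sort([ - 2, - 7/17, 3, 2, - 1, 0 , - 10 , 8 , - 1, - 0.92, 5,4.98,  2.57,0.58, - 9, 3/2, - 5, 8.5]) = [-10,  -  9, - 5 , - 2, - 1, - 1, - 0.92, - 7/17 , 0,0.58, 3/2, 2, 2.57,3 , 4.98, 5, 8, 8.5]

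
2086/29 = 2086/29 = 71.93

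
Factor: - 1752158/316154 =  - 158077^( - 1 )*876079^1  =  - 876079/158077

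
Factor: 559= 13^1 * 43^1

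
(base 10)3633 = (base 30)413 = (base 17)C9C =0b111000110001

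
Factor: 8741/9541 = 7^(  -  1 )*29^(- 1)*47^(- 1 )*8741^1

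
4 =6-2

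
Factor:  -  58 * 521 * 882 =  - 2^2*3^2*7^2*29^1 *521^1 = -26652276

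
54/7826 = 27/3913 = 0.01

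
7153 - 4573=2580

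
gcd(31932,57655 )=887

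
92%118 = 92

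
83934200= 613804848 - 529870648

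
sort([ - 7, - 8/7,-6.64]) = [ - 7, - 6.64, - 8/7]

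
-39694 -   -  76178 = 36484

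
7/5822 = 7/5822 = 0.00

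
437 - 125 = 312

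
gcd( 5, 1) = 1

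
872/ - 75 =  - 12  +  28/75= -11.63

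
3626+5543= 9169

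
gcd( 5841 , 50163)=3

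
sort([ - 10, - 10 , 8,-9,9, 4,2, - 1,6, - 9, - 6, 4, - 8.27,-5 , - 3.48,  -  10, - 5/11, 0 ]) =[-10, - 10, - 10  ,  -  9, - 9,-8.27,-6, - 5  , - 3.48,-1,-5/11, 0, 2, 4,  4, 6, 8,  9 ]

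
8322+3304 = 11626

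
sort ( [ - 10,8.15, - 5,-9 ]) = [ - 10 , - 9, - 5, 8.15]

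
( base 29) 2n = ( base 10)81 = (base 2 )1010001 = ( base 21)3i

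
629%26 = 5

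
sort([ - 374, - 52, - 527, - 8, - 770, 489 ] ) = [ - 770, - 527, - 374, - 52,  -  8, 489 ]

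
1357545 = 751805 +605740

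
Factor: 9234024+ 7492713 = 16726737=3^1 * 5575579^1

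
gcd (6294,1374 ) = 6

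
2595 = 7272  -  4677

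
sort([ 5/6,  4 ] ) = [5/6, 4]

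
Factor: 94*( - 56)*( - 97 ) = 2^4*7^1*47^1*97^1=510608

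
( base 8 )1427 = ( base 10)791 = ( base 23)1b9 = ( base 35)ML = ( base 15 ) 37B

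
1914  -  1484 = 430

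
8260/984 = 2065/246 = 8.39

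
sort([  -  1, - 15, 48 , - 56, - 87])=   [ - 87 , - 56, - 15, - 1, 48]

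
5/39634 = 5/39634 = 0.00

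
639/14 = 45 + 9/14 =45.64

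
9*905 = 8145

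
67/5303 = 67/5303 = 0.01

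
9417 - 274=9143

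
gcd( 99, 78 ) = 3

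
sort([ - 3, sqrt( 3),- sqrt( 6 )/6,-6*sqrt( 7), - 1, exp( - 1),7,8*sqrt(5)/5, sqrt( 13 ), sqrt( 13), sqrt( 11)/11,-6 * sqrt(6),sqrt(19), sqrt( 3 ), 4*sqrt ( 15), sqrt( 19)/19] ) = [ - 6*sqrt (7),-6 * sqrt( 6), - 3 , - 1,-sqrt(6 )/6 , sqrt(19)/19, sqrt(11)/11, exp( - 1) , sqrt(3 ), sqrt( 3), 8*sqrt( 5)/5, sqrt( 13),sqrt( 13 ),  sqrt (19 ), 7,4*  sqrt(15 ) ]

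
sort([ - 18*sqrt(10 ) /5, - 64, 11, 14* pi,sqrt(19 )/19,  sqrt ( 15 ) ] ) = [ - 64, - 18 * sqrt( 10)/5, sqrt( 19) /19,sqrt( 15), 11, 14* pi]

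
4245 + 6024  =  10269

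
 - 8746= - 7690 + -1056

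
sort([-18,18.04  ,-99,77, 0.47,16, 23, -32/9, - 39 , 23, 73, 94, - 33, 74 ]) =[  -  99, - 39, - 33,  -  18, - 32/9, 0.47,16,18.04,23 , 23, 73,74,  77,94 ] 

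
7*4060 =28420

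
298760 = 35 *8536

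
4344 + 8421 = 12765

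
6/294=1/49= 0.02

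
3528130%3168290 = 359840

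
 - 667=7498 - 8165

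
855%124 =111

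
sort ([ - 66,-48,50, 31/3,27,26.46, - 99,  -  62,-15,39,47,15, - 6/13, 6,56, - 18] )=[-99, - 66,-62, - 48 , - 18, - 15,-6/13,6,31/3,15,26.46, 27,39,47, 50,  56] 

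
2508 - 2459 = 49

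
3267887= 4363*749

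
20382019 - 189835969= -169453950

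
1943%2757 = 1943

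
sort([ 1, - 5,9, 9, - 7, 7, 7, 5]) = [ - 7,  -  5, 1,5,7,7 , 9, 9]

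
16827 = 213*79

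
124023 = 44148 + 79875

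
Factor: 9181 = 9181^1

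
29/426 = 29/426= 0.07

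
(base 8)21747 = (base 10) 9191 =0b10001111100111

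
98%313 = 98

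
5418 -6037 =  - 619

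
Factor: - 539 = -7^2*11^1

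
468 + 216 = 684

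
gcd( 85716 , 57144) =28572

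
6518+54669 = 61187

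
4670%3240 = 1430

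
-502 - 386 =  -  888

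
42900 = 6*7150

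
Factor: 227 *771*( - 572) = -100109724=- 2^2 * 3^1*11^1*13^1*227^1*257^1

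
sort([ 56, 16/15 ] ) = [16/15,56 ] 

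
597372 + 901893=1499265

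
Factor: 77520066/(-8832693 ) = -25840022/2944231= - 2^1*13^1 *103^1*9649^1*2944231^(-1)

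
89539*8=716312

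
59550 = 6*9925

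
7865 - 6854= 1011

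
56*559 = 31304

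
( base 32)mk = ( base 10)724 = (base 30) o4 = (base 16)2d4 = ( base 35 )ko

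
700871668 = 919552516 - 218680848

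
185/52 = 185/52=3.56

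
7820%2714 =2392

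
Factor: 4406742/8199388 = 2203371/4099694 = 2^( - 1)*3^2*137^1 * 1787^1 *2049847^(-1 )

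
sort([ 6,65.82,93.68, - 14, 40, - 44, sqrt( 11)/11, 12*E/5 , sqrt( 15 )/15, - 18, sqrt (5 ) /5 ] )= [ - 44 , - 18, - 14, sqrt(15) /15,sqrt( 11)/11, sqrt( 5 ) /5,6,12 * E/5,  40,  65.82, 93.68 ]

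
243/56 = 243/56=   4.34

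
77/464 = 77/464 = 0.17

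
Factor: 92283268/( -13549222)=-2^1*7^2*11^1*23^1*1861^1*1999^ ( - 1 )*3389^ (-1 ) = - 46141634/6774611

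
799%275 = 249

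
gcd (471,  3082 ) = 1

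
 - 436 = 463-899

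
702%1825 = 702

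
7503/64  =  7503/64=117.23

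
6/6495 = 2/2165 = 0.00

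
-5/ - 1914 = 5/1914 = 0.00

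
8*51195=409560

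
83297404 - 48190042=35107362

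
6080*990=6019200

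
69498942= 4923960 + 64574982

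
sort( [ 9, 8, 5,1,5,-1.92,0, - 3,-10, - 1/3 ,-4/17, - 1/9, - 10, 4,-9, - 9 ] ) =[ - 10,-10,-9, - 9, - 3, - 1.92, - 1/3, - 4/17, - 1/9,0,1, 4 , 5, 5,8, 9] 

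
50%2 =0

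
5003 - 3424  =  1579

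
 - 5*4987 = - 24935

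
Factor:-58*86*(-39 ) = 2^2*3^1*13^1*29^1*43^1= 194532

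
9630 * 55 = 529650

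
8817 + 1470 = 10287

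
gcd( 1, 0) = 1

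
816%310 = 196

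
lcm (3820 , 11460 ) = 11460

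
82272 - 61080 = 21192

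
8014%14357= 8014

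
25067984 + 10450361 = 35518345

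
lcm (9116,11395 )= 45580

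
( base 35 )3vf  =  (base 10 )4775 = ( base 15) 1635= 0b1001010100111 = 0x12A7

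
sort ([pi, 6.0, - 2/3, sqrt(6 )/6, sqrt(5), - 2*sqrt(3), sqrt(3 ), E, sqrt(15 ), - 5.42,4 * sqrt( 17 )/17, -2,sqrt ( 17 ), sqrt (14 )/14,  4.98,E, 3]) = [ - 5.42, - 2 * sqrt(3 ), - 2, - 2/3, sqrt(14 ) /14,sqrt( 6) /6,4*sqrt(17 )/17,sqrt(3 ),sqrt(5),  E , E,  3, pi,sqrt (15), sqrt( 17),  4.98, 6.0]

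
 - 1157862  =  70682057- 71839919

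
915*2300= 2104500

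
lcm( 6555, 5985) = 137655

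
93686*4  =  374744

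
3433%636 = 253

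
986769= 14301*69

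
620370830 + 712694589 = 1333065419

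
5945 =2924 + 3021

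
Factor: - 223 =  - 223^1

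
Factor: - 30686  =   - 2^1*67^1*229^1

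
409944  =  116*3534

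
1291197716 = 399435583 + 891762133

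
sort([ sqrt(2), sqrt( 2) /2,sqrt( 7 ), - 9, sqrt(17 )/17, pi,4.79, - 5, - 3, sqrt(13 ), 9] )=[ - 9, - 5 ,-3, sqrt( 17 )/17, sqrt(2)/2,  sqrt(2 ), sqrt( 7),pi, sqrt( 13), 4.79, 9] 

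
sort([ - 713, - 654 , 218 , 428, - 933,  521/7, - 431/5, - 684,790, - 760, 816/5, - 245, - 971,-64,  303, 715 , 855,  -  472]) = [ - 971, - 933 , - 760,-713, - 684, - 654, - 472, -245, - 431/5, - 64 , 521/7, 816/5,218 , 303, 428,  715 , 790,855]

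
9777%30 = 27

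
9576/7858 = 4788/3929 =1.22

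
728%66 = 2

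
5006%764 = 422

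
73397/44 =73397/44 = 1668.11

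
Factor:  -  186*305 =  - 56730 = -  2^1*3^1  *  5^1 *31^1*61^1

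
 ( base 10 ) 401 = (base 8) 621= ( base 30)DB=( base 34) br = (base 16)191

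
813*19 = 15447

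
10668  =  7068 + 3600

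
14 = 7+7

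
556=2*278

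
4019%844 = 643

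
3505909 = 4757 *737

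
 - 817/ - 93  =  817/93 =8.78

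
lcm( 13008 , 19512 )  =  39024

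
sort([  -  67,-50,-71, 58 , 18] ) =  [-71,  -  67 , - 50,  18, 58]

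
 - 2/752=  - 1 +375/376=-0.00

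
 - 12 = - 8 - 4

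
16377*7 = 114639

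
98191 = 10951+87240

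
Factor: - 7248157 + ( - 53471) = - 7301628  =  -2^2*3^2*202823^1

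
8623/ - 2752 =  - 4 + 2385/2752 = - 3.13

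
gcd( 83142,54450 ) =18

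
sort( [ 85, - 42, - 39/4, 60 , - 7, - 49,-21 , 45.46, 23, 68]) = [ - 49,- 42, - 21, - 39/4 , - 7, 23, 45.46,60,68, 85]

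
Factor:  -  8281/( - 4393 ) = 7^2  *  13^2 * 23^( - 1)*191^( - 1) 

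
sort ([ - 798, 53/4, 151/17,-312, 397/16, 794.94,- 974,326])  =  [ - 974,-798, - 312, 151/17, 53/4, 397/16,326, 794.94]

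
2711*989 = 2681179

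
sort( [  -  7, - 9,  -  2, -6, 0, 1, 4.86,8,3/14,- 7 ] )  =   [  -  9, - 7, - 7,- 6,  -  2,0, 3/14,1,4.86,8 ] 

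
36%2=0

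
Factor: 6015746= 2^1* 11^1*97^1*2819^1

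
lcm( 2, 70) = 70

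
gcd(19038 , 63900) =6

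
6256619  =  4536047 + 1720572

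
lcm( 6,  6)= 6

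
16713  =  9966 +6747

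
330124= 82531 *4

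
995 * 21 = 20895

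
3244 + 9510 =12754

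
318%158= 2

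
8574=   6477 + 2097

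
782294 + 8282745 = 9065039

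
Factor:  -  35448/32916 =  - 14/13 = - 2^1*7^1*13^( - 1)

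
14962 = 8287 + 6675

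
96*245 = 23520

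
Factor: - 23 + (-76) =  - 99 = - 3^2*11^1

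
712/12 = 59+1/3 = 59.33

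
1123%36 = 7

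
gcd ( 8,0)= 8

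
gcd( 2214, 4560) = 6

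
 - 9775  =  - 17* 575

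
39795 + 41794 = 81589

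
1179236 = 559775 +619461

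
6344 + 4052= 10396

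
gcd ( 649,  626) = 1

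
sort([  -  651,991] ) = [- 651, 991]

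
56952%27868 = 1216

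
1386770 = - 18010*(-77) 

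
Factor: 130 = 2^1 *5^1*13^1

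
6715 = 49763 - 43048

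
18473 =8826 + 9647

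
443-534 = -91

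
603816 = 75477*8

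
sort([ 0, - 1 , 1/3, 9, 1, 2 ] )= [ - 1, 0, 1/3, 1 , 2, 9]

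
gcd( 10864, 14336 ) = 112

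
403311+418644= 821955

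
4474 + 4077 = 8551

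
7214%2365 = 119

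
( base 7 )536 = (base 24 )b8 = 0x110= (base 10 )272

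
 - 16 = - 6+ - 10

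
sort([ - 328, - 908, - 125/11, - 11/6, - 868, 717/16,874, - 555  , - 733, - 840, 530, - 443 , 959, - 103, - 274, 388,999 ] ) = [ -908, - 868, - 840, - 733,  -  555 , - 443, - 328, - 274 , - 103, - 125/11,-11/6, 717/16, 388,530,874, 959, 999 ]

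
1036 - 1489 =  - 453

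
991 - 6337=-5346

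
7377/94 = 78 + 45/94 =78.48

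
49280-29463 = 19817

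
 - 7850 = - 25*314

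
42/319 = 42/319 = 0.13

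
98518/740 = 133 + 49/370 =133.13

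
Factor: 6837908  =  2^2*7^1*11^1*149^2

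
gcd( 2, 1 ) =1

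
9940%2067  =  1672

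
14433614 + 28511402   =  42945016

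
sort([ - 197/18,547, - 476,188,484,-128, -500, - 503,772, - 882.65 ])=[-882.65,- 503, - 500,- 476, - 128,-197/18, 188,484,547,772 ] 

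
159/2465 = 159/2465 = 0.06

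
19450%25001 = 19450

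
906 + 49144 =50050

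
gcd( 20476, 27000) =4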